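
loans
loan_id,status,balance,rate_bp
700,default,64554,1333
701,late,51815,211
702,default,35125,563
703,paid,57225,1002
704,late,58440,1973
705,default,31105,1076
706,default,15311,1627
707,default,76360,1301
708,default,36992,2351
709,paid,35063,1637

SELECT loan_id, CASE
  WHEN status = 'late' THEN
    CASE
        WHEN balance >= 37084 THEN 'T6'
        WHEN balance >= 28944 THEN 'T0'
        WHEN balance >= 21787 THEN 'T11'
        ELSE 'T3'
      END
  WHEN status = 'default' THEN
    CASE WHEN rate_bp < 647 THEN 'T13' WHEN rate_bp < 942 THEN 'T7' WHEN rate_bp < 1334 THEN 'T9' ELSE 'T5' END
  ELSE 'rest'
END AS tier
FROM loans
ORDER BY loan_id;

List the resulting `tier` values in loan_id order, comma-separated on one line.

loan_id=700: status='default' → inner[rate_bp < 1334] → T9
loan_id=701: status='late' → inner[balance >= 37084] → T6
loan_id=702: status='default' → inner[rate_bp < 647] → T13
loan_id=703: status='paid' → outer ELSE → rest
loan_id=704: status='late' → inner[balance >= 37084] → T6
loan_id=705: status='default' → inner[rate_bp < 1334] → T9
loan_id=706: status='default' → inner[ELSE] → T5
loan_id=707: status='default' → inner[rate_bp < 1334] → T9
loan_id=708: status='default' → inner[ELSE] → T5
loan_id=709: status='paid' → outer ELSE → rest

T9, T6, T13, rest, T6, T9, T5, T9, T5, rest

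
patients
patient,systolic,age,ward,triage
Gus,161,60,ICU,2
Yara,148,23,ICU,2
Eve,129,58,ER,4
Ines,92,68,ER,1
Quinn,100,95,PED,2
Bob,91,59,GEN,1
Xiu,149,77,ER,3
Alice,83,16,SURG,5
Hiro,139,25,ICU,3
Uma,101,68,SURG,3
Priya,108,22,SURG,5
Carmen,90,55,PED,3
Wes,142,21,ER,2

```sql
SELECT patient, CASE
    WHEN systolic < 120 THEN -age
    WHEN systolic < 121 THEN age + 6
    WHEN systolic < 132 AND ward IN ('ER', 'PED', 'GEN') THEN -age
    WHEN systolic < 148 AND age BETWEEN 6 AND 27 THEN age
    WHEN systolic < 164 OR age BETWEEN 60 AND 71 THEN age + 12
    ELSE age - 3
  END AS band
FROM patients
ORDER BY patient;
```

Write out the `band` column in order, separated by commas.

-16, -59, -55, -58, 72, 25, -68, -22, -95, -68, 21, 89, 35

patient=Alice: systolic < 120 → -16
patient=Bob: systolic < 120 → -59
patient=Carmen: systolic < 120 → -55
patient=Eve: systolic < 132 AND ward IN ('ER', 'PED', 'GEN') → -58
patient=Gus: systolic < 164 OR age BETWEEN 60 AND 71 → 72
patient=Hiro: systolic < 148 AND age BETWEEN 6 AND 27 → 25
patient=Ines: systolic < 120 → -68
patient=Priya: systolic < 120 → -22
patient=Quinn: systolic < 120 → -95
patient=Uma: systolic < 120 → -68
patient=Wes: systolic < 148 AND age BETWEEN 6 AND 27 → 21
patient=Xiu: systolic < 164 OR age BETWEEN 60 AND 71 → 89
patient=Yara: systolic < 164 OR age BETWEEN 60 AND 71 → 35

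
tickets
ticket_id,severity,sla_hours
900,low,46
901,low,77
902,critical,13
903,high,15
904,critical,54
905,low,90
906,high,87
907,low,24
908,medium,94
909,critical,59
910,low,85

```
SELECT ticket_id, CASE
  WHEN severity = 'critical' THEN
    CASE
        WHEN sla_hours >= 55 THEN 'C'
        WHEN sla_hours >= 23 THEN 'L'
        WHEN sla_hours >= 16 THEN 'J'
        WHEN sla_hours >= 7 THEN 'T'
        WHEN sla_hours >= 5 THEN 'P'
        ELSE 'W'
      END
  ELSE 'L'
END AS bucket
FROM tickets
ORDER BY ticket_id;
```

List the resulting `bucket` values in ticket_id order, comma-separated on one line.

ticket_id=900: severity='low' → outer ELSE → L
ticket_id=901: severity='low' → outer ELSE → L
ticket_id=902: severity='critical' → inner[sla_hours >= 7] → T
ticket_id=903: severity='high' → outer ELSE → L
ticket_id=904: severity='critical' → inner[sla_hours >= 23] → L
ticket_id=905: severity='low' → outer ELSE → L
ticket_id=906: severity='high' → outer ELSE → L
ticket_id=907: severity='low' → outer ELSE → L
ticket_id=908: severity='medium' → outer ELSE → L
ticket_id=909: severity='critical' → inner[sla_hours >= 55] → C
ticket_id=910: severity='low' → outer ELSE → L

L, L, T, L, L, L, L, L, L, C, L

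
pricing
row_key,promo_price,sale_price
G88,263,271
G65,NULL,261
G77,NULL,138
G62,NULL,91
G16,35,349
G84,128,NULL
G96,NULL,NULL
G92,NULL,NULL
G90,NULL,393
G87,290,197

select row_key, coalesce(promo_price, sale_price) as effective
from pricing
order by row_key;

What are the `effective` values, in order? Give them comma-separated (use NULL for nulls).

row_key=G16: promo_price=35 → 35
row_key=G62: promo_price=NULL, sale_price=91 → 91
row_key=G65: promo_price=NULL, sale_price=261 → 261
row_key=G77: promo_price=NULL, sale_price=138 → 138
row_key=G84: promo_price=128 → 128
row_key=G87: promo_price=290 → 290
row_key=G88: promo_price=263 → 263
row_key=G90: promo_price=NULL, sale_price=393 → 393
row_key=G92: promo_price=NULL, sale_price=NULL (all NULL) → NULL
row_key=G96: promo_price=NULL, sale_price=NULL (all NULL) → NULL

35, 91, 261, 138, 128, 290, 263, 393, NULL, NULL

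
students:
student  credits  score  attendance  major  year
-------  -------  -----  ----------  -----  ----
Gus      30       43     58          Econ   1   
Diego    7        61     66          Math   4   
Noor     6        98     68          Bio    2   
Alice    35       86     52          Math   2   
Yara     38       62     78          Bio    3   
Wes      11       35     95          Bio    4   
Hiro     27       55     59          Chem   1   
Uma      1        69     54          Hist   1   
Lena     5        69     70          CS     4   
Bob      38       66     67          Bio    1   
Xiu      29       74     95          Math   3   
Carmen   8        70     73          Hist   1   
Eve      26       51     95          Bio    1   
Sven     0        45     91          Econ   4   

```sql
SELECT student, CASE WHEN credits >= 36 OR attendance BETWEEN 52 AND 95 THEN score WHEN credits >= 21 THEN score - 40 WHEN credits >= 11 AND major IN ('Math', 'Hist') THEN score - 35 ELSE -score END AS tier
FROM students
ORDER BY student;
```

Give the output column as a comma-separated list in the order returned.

student=Alice: credits >= 36 OR attendance BETWEEN 52 AND 95 → 86
student=Bob: credits >= 36 OR attendance BETWEEN 52 AND 95 → 66
student=Carmen: credits >= 36 OR attendance BETWEEN 52 AND 95 → 70
student=Diego: credits >= 36 OR attendance BETWEEN 52 AND 95 → 61
student=Eve: credits >= 36 OR attendance BETWEEN 52 AND 95 → 51
student=Gus: credits >= 36 OR attendance BETWEEN 52 AND 95 → 43
student=Hiro: credits >= 36 OR attendance BETWEEN 52 AND 95 → 55
student=Lena: credits >= 36 OR attendance BETWEEN 52 AND 95 → 69
student=Noor: credits >= 36 OR attendance BETWEEN 52 AND 95 → 98
student=Sven: credits >= 36 OR attendance BETWEEN 52 AND 95 → 45
student=Uma: credits >= 36 OR attendance BETWEEN 52 AND 95 → 69
student=Wes: credits >= 36 OR attendance BETWEEN 52 AND 95 → 35
student=Xiu: credits >= 36 OR attendance BETWEEN 52 AND 95 → 74
student=Yara: credits >= 36 OR attendance BETWEEN 52 AND 95 → 62

86, 66, 70, 61, 51, 43, 55, 69, 98, 45, 69, 35, 74, 62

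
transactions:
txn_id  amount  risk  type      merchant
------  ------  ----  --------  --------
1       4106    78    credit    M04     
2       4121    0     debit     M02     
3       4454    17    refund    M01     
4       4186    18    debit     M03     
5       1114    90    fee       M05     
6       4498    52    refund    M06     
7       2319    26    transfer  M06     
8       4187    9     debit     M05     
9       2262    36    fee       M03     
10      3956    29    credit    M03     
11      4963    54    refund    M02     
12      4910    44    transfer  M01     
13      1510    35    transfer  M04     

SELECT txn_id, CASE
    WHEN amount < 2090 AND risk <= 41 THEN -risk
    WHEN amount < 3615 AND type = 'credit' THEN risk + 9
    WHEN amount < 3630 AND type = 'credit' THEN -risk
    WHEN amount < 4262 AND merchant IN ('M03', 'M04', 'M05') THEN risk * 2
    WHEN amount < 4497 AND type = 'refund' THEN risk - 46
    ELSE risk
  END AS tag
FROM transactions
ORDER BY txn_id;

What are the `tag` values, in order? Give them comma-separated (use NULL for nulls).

156, 0, -29, 36, 180, 52, 26, 18, 72, 58, 54, 44, -35

txn_id=1: amount < 4262 AND merchant IN ('M03', 'M04', 'M05') → 156
txn_id=2: ELSE → 0
txn_id=3: amount < 4497 AND type = 'refund' → -29
txn_id=4: amount < 4262 AND merchant IN ('M03', 'M04', 'M05') → 36
txn_id=5: amount < 4262 AND merchant IN ('M03', 'M04', 'M05') → 180
txn_id=6: ELSE → 52
txn_id=7: ELSE → 26
txn_id=8: amount < 4262 AND merchant IN ('M03', 'M04', 'M05') → 18
txn_id=9: amount < 4262 AND merchant IN ('M03', 'M04', 'M05') → 72
txn_id=10: amount < 4262 AND merchant IN ('M03', 'M04', 'M05') → 58
txn_id=11: ELSE → 54
txn_id=12: ELSE → 44
txn_id=13: amount < 2090 AND risk <= 41 → -35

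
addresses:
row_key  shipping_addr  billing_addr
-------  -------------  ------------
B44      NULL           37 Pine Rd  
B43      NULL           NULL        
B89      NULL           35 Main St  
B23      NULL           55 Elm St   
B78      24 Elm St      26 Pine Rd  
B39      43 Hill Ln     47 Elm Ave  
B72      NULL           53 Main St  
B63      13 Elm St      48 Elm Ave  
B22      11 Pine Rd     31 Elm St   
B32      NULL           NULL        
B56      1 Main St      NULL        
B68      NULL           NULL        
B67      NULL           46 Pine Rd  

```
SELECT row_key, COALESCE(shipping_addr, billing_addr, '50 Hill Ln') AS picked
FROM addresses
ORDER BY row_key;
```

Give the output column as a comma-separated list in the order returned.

11 Pine Rd, 55 Elm St, 50 Hill Ln, 43 Hill Ln, 50 Hill Ln, 37 Pine Rd, 1 Main St, 13 Elm St, 46 Pine Rd, 50 Hill Ln, 53 Main St, 24 Elm St, 35 Main St

row_key=B22: shipping_addr=11 Pine Rd → 11 Pine Rd
row_key=B23: shipping_addr=NULL, billing_addr=55 Elm St → 55 Elm St
row_key=B32: shipping_addr=NULL, billing_addr=NULL, → literal 50 Hill Ln → 50 Hill Ln
row_key=B39: shipping_addr=43 Hill Ln → 43 Hill Ln
row_key=B43: shipping_addr=NULL, billing_addr=NULL, → literal 50 Hill Ln → 50 Hill Ln
row_key=B44: shipping_addr=NULL, billing_addr=37 Pine Rd → 37 Pine Rd
row_key=B56: shipping_addr=1 Main St → 1 Main St
row_key=B63: shipping_addr=13 Elm St → 13 Elm St
row_key=B67: shipping_addr=NULL, billing_addr=46 Pine Rd → 46 Pine Rd
row_key=B68: shipping_addr=NULL, billing_addr=NULL, → literal 50 Hill Ln → 50 Hill Ln
row_key=B72: shipping_addr=NULL, billing_addr=53 Main St → 53 Main St
row_key=B78: shipping_addr=24 Elm St → 24 Elm St
row_key=B89: shipping_addr=NULL, billing_addr=35 Main St → 35 Main St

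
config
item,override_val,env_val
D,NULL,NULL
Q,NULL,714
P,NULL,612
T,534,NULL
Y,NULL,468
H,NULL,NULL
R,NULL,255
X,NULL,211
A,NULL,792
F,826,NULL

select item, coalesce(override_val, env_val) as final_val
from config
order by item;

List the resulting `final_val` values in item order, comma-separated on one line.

792, NULL, 826, NULL, 612, 714, 255, 534, 211, 468

item=A: override_val=NULL, env_val=792 → 792
item=D: override_val=NULL, env_val=NULL (all NULL) → NULL
item=F: override_val=826 → 826
item=H: override_val=NULL, env_val=NULL (all NULL) → NULL
item=P: override_val=NULL, env_val=612 → 612
item=Q: override_val=NULL, env_val=714 → 714
item=R: override_val=NULL, env_val=255 → 255
item=T: override_val=534 → 534
item=X: override_val=NULL, env_val=211 → 211
item=Y: override_val=NULL, env_val=468 → 468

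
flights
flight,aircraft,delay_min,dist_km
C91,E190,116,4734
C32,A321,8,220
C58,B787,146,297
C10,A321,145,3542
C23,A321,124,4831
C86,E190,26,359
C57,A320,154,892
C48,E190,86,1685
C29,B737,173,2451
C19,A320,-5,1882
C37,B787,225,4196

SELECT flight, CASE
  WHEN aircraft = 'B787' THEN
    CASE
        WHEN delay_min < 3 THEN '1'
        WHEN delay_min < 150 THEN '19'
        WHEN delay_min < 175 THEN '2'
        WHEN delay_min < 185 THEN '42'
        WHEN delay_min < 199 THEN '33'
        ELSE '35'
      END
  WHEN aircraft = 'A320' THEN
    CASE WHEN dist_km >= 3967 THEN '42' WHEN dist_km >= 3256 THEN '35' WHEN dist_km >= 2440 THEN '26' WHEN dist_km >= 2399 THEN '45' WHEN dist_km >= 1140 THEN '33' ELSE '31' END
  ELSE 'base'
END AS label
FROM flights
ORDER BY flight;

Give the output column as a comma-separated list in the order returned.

base, 33, base, base, base, 35, base, 31, 19, base, base

flight=C10: aircraft='A321' → outer ELSE → base
flight=C19: aircraft='A320' → inner[dist_km >= 1140] → 33
flight=C23: aircraft='A321' → outer ELSE → base
flight=C29: aircraft='B737' → outer ELSE → base
flight=C32: aircraft='A321' → outer ELSE → base
flight=C37: aircraft='B787' → inner[ELSE] → 35
flight=C48: aircraft='E190' → outer ELSE → base
flight=C57: aircraft='A320' → inner[ELSE] → 31
flight=C58: aircraft='B787' → inner[delay_min < 150] → 19
flight=C86: aircraft='E190' → outer ELSE → base
flight=C91: aircraft='E190' → outer ELSE → base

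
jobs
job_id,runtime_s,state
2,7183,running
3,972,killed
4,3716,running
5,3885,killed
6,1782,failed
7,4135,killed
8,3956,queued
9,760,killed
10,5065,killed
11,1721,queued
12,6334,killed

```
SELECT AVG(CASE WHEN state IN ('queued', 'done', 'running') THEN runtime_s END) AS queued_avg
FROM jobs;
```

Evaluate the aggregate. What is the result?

job_id=2: ✓ → 7183
job_id=3: ✗
job_id=4: ✓ → 3716
job_id=5: ✗
job_id=6: ✗
job_id=7: ✗
job_id=8: ✓ → 3956
job_id=9: ✗
job_id=10: ✗
job_id=11: ✓ → 1721
job_id=12: ✗
queued_avg = (7183 + 3716 + 3956 + 1721) / 4 = 4144

4144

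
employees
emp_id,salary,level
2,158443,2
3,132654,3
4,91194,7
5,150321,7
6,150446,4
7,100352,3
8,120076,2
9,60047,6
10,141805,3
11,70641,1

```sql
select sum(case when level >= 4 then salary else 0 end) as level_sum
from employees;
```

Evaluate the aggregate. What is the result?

emp_id=2: ✗
emp_id=3: ✗
emp_id=4: ✓ → 91194
emp_id=5: ✓ → 150321
emp_id=6: ✓ → 150446
emp_id=7: ✗
emp_id=8: ✗
emp_id=9: ✓ → 60047
emp_id=10: ✗
emp_id=11: ✗
level_sum = 91194 + 150321 + 150446 + 60047 = 452008

452008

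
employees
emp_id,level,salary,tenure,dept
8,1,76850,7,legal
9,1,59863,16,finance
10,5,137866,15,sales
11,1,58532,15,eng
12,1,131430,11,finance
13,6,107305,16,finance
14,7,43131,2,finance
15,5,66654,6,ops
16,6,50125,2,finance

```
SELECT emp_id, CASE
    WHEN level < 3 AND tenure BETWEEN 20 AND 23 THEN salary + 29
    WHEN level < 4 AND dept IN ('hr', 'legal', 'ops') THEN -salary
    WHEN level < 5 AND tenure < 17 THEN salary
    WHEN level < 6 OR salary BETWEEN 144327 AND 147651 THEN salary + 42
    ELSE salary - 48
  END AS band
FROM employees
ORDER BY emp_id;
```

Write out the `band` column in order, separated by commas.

-76850, 59863, 137908, 58532, 131430, 107257, 43083, 66696, 50077

emp_id=8: level < 4 AND dept IN ('hr', 'legal', 'ops') → -76850
emp_id=9: level < 5 AND tenure < 17 → 59863
emp_id=10: level < 6 OR salary BETWEEN 144327 AND 147651 → 137908
emp_id=11: level < 5 AND tenure < 17 → 58532
emp_id=12: level < 5 AND tenure < 17 → 131430
emp_id=13: ELSE → 107257
emp_id=14: ELSE → 43083
emp_id=15: level < 6 OR salary BETWEEN 144327 AND 147651 → 66696
emp_id=16: ELSE → 50077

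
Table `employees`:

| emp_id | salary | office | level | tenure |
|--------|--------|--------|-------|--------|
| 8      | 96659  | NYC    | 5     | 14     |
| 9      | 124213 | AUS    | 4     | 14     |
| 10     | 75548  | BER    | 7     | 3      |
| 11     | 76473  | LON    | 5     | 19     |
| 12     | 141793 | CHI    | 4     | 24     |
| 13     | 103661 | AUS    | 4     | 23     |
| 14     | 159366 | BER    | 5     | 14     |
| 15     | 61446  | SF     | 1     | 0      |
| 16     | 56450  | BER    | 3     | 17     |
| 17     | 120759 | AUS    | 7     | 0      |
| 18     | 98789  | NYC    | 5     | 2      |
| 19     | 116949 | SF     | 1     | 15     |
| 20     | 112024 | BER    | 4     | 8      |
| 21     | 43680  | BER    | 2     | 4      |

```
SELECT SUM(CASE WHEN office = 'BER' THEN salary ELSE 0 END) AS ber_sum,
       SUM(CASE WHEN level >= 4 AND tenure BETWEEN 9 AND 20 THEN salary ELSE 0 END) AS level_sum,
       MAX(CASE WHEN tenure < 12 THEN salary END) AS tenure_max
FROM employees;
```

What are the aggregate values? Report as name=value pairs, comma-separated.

[ber_sum: office = 'BER']
emp_id=8: ✗
emp_id=9: ✗
emp_id=10: ✓ → 75548
emp_id=11: ✗
emp_id=12: ✗
emp_id=13: ✗
emp_id=14: ✓ → 159366
emp_id=15: ✗
emp_id=16: ✓ → 56450
emp_id=17: ✗
emp_id=18: ✗
emp_id=19: ✗
emp_id=20: ✓ → 112024
emp_id=21: ✓ → 43680
ber_sum = 75548 + 159366 + 56450 + 112024 + 43680 = 447068
—
[level_sum: level >= 4 AND tenure BETWEEN 9 AND 20]
emp_id=8: ✓ → 96659
emp_id=9: ✓ → 124213
emp_id=10: ✗
emp_id=11: ✓ → 76473
emp_id=12: ✗
emp_id=13: ✗
emp_id=14: ✓ → 159366
emp_id=15: ✗
emp_id=16: ✗
emp_id=17: ✗
emp_id=18: ✗
emp_id=19: ✗
emp_id=20: ✗
emp_id=21: ✗
level_sum = 96659 + 124213 + 76473 + 159366 = 456711
—
[tenure_max: tenure < 12]
emp_id=8: ✗
emp_id=9: ✗
emp_id=10: ✓ → 75548
emp_id=11: ✗
emp_id=12: ✗
emp_id=13: ✗
emp_id=14: ✗
emp_id=15: ✓ → 61446
emp_id=16: ✗
emp_id=17: ✓ → 120759
emp_id=18: ✓ → 98789
emp_id=19: ✗
emp_id=20: ✓ → 112024
emp_id=21: ✓ → 43680
tenure_max = MAX(75548, 61446, 120759, 98789, 112024, 43680) = 120759

ber_sum=447068, level_sum=456711, tenure_max=120759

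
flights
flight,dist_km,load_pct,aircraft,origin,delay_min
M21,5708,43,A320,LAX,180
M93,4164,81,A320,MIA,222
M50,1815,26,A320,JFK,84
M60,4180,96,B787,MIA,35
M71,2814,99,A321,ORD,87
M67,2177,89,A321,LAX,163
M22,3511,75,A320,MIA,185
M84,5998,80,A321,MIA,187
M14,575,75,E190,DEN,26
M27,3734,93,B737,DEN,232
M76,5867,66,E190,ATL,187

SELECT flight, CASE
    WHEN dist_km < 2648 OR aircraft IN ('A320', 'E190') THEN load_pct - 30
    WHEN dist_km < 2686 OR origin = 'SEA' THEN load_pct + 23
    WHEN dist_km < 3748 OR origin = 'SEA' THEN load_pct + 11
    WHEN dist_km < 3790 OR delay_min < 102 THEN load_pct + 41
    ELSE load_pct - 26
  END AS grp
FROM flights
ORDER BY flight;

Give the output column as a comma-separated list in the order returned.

flight=M14: dist_km < 2648 OR aircraft IN ('A320', 'E190') → 45
flight=M21: dist_km < 2648 OR aircraft IN ('A320', 'E190') → 13
flight=M22: dist_km < 2648 OR aircraft IN ('A320', 'E190') → 45
flight=M27: dist_km < 3748 OR origin = 'SEA' → 104
flight=M50: dist_km < 2648 OR aircraft IN ('A320', 'E190') → -4
flight=M60: dist_km < 3790 OR delay_min < 102 → 137
flight=M67: dist_km < 2648 OR aircraft IN ('A320', 'E190') → 59
flight=M71: dist_km < 3748 OR origin = 'SEA' → 110
flight=M76: dist_km < 2648 OR aircraft IN ('A320', 'E190') → 36
flight=M84: ELSE → 54
flight=M93: dist_km < 2648 OR aircraft IN ('A320', 'E190') → 51

45, 13, 45, 104, -4, 137, 59, 110, 36, 54, 51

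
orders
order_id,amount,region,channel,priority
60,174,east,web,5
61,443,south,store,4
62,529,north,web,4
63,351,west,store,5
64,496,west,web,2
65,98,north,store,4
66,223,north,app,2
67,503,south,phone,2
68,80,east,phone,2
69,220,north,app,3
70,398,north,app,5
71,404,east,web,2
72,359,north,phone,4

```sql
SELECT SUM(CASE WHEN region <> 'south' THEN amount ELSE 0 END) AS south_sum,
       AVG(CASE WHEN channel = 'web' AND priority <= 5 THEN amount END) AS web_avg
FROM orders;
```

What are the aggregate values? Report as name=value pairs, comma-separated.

south_sum=3332, web_avg=400.75

[south_sum: region <> 'south']
order_id=60: ✓ → 174
order_id=61: ✗
order_id=62: ✓ → 529
order_id=63: ✓ → 351
order_id=64: ✓ → 496
order_id=65: ✓ → 98
order_id=66: ✓ → 223
order_id=67: ✗
order_id=68: ✓ → 80
order_id=69: ✓ → 220
order_id=70: ✓ → 398
order_id=71: ✓ → 404
order_id=72: ✓ → 359
south_sum = 174 + 529 + 351 + 496 + 98 + 223 + 80 + 220 + 398 + 404 + 359 = 3332
—
[web_avg: channel = 'web' AND priority <= 5]
order_id=60: ✓ → 174
order_id=61: ✗
order_id=62: ✓ → 529
order_id=63: ✗
order_id=64: ✓ → 496
order_id=65: ✗
order_id=66: ✗
order_id=67: ✗
order_id=68: ✗
order_id=69: ✗
order_id=70: ✗
order_id=71: ✓ → 404
order_id=72: ✗
web_avg = (174 + 529 + 496 + 404) / 4 = 400.75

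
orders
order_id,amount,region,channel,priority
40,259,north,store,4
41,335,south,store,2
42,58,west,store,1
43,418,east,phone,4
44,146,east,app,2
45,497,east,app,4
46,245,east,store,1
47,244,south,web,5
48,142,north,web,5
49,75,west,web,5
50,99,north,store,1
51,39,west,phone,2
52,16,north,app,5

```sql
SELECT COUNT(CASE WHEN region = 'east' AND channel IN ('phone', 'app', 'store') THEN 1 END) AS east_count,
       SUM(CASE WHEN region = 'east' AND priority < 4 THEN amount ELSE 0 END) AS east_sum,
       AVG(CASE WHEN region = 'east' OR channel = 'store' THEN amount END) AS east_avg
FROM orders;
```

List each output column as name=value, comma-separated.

[east_count: region = 'east' AND channel IN ('phone', 'app', 'store')]
order_id=40: ✗
order_id=41: ✗
order_id=42: ✗
order_id=43: ✓ → 1
order_id=44: ✓ → 1
order_id=45: ✓ → 1
order_id=46: ✓ → 1
order_id=47: ✗
order_id=48: ✗
order_id=49: ✗
order_id=50: ✗
order_id=51: ✗
order_id=52: ✗
east_count = COUNT(1, 1, 1, 1) = 4
—
[east_sum: region = 'east' AND priority < 4]
order_id=40: ✗
order_id=41: ✗
order_id=42: ✗
order_id=43: ✗
order_id=44: ✓ → 146
order_id=45: ✗
order_id=46: ✓ → 245
order_id=47: ✗
order_id=48: ✗
order_id=49: ✗
order_id=50: ✗
order_id=51: ✗
order_id=52: ✗
east_sum = 146 + 245 = 391
—
[east_avg: region = 'east' OR channel = 'store']
order_id=40: ✓ → 259
order_id=41: ✓ → 335
order_id=42: ✓ → 58
order_id=43: ✓ → 418
order_id=44: ✓ → 146
order_id=45: ✓ → 497
order_id=46: ✓ → 245
order_id=47: ✗
order_id=48: ✗
order_id=49: ✗
order_id=50: ✓ → 99
order_id=51: ✗
order_id=52: ✗
east_avg = (259 + 335 + 58 + 418 + 146 + 497 + 245 + 99) / 8 = 257.125

east_count=4, east_sum=391, east_avg=257.125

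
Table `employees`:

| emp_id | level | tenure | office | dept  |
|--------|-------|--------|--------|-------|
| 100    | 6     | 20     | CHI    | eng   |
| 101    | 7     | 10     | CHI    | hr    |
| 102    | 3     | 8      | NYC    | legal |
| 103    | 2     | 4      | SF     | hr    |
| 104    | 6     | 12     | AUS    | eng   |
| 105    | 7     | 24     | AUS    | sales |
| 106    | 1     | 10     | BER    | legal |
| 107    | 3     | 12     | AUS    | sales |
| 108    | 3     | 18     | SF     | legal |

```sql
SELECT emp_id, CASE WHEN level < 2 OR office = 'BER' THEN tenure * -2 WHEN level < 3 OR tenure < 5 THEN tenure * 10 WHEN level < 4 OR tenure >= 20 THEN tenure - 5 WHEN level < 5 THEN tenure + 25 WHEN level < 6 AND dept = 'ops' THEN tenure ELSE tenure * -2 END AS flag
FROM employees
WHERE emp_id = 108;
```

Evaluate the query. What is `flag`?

13

emp_id = 108: level=3, tenure=18, office=SF, dept=legal.
level < 2 OR office = 'BER' → false
level < 3 OR tenure < 5 → false
level < 4 OR tenure >= 20 → true → 13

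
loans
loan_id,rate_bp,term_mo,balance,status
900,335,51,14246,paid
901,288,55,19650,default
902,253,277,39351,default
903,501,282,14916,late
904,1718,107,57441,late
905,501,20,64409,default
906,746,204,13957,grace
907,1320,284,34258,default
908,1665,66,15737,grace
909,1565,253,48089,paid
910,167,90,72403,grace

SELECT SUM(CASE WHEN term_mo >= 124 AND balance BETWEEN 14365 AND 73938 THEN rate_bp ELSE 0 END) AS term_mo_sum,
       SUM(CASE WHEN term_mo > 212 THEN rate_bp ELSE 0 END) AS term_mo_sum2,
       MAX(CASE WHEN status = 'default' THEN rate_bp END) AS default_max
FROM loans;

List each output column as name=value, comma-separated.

term_mo_sum=3639, term_mo_sum2=3639, default_max=1320

[term_mo_sum: term_mo >= 124 AND balance BETWEEN 14365 AND 73938]
loan_id=900: ✗
loan_id=901: ✗
loan_id=902: ✓ → 253
loan_id=903: ✓ → 501
loan_id=904: ✗
loan_id=905: ✗
loan_id=906: ✗
loan_id=907: ✓ → 1320
loan_id=908: ✗
loan_id=909: ✓ → 1565
loan_id=910: ✗
term_mo_sum = 253 + 501 + 1320 + 1565 = 3639
—
[term_mo_sum2: term_mo > 212]
loan_id=900: ✗
loan_id=901: ✗
loan_id=902: ✓ → 253
loan_id=903: ✓ → 501
loan_id=904: ✗
loan_id=905: ✗
loan_id=906: ✗
loan_id=907: ✓ → 1320
loan_id=908: ✗
loan_id=909: ✓ → 1565
loan_id=910: ✗
term_mo_sum2 = 253 + 501 + 1320 + 1565 = 3639
—
[default_max: status = 'default']
loan_id=900: ✗
loan_id=901: ✓ → 288
loan_id=902: ✓ → 253
loan_id=903: ✗
loan_id=904: ✗
loan_id=905: ✓ → 501
loan_id=906: ✗
loan_id=907: ✓ → 1320
loan_id=908: ✗
loan_id=909: ✗
loan_id=910: ✗
default_max = MAX(288, 253, 501, 1320) = 1320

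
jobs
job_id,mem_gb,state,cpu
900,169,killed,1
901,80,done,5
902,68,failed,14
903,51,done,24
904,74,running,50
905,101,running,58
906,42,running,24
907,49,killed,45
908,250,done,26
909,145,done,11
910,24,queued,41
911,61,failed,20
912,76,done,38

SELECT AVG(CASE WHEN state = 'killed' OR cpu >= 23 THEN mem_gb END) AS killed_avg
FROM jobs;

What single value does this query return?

92.8888888889

job_id=900: ✓ → 169
job_id=901: ✗
job_id=902: ✗
job_id=903: ✓ → 51
job_id=904: ✓ → 74
job_id=905: ✓ → 101
job_id=906: ✓ → 42
job_id=907: ✓ → 49
job_id=908: ✓ → 250
job_id=909: ✗
job_id=910: ✓ → 24
job_id=911: ✗
job_id=912: ✓ → 76
killed_avg = (169 + 51 + 74 + 101 + 42 + 49 + 250 + 24 + 76) / 9 = 92.8888888889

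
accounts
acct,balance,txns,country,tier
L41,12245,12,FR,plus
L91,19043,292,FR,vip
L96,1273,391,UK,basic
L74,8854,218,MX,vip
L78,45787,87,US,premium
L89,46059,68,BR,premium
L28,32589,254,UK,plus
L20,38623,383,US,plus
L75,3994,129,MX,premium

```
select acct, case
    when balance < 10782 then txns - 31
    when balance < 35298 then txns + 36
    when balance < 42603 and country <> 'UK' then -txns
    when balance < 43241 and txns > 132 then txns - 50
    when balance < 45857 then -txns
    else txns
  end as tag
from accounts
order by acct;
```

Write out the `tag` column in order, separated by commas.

-383, 290, 48, 187, 98, -87, 68, 328, 360

acct=L20: balance < 42603 and country <> 'UK' → -383
acct=L28: balance < 35298 → 290
acct=L41: balance < 35298 → 48
acct=L74: balance < 10782 → 187
acct=L75: balance < 10782 → 98
acct=L78: balance < 45857 → -87
acct=L89: ELSE → 68
acct=L91: balance < 35298 → 328
acct=L96: balance < 10782 → 360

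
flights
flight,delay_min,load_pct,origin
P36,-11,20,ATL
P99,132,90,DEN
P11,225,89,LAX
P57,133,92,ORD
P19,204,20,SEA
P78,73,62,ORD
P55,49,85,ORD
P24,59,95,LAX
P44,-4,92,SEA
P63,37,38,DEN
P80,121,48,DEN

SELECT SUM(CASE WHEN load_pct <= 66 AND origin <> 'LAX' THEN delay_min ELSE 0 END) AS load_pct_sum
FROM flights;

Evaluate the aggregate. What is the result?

flight=P36: ✓ → -11
flight=P99: ✗
flight=P11: ✗
flight=P57: ✗
flight=P19: ✓ → 204
flight=P78: ✓ → 73
flight=P55: ✗
flight=P24: ✗
flight=P44: ✗
flight=P63: ✓ → 37
flight=P80: ✓ → 121
load_pct_sum = -11 + 204 + 73 + 37 + 121 = 424

424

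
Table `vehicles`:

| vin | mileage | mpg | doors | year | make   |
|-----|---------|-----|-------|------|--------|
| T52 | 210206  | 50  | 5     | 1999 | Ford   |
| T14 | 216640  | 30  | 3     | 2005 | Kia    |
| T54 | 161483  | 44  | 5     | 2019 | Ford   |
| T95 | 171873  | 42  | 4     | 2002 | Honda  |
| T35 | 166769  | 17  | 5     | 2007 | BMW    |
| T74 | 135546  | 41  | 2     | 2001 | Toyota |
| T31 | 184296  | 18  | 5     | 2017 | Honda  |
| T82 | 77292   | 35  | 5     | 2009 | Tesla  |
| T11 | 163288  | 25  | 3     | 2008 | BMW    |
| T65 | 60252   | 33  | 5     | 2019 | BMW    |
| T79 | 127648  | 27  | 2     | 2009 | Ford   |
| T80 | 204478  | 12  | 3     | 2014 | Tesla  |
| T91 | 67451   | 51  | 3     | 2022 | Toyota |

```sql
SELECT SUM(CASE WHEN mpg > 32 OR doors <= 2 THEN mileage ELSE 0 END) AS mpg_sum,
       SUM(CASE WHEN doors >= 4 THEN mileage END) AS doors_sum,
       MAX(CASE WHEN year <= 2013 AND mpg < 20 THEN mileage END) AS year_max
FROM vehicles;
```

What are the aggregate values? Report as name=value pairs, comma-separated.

mpg_sum=1011751, doors_sum=1032171, year_max=166769

[mpg_sum: mpg > 32 OR doors <= 2]
vin=T52: ✓ → 210206
vin=T14: ✗
vin=T54: ✓ → 161483
vin=T95: ✓ → 171873
vin=T35: ✗
vin=T74: ✓ → 135546
vin=T31: ✗
vin=T82: ✓ → 77292
vin=T11: ✗
vin=T65: ✓ → 60252
vin=T79: ✓ → 127648
vin=T80: ✗
vin=T91: ✓ → 67451
mpg_sum = 210206 + 161483 + 171873 + 135546 + 77292 + 60252 + 127648 + 67451 = 1011751
—
[doors_sum: doors >= 4]
vin=T52: ✓ → 210206
vin=T14: ✗
vin=T54: ✓ → 161483
vin=T95: ✓ → 171873
vin=T35: ✓ → 166769
vin=T74: ✗
vin=T31: ✓ → 184296
vin=T82: ✓ → 77292
vin=T11: ✗
vin=T65: ✓ → 60252
vin=T79: ✗
vin=T80: ✗
vin=T91: ✗
doors_sum = 210206 + 161483 + 171873 + 166769 + 184296 + 77292 + 60252 = 1032171
—
[year_max: year <= 2013 AND mpg < 20]
vin=T52: ✗
vin=T14: ✗
vin=T54: ✗
vin=T95: ✗
vin=T35: ✓ → 166769
vin=T74: ✗
vin=T31: ✗
vin=T82: ✗
vin=T11: ✗
vin=T65: ✗
vin=T79: ✗
vin=T80: ✗
vin=T91: ✗
year_max = MAX(166769) = 166769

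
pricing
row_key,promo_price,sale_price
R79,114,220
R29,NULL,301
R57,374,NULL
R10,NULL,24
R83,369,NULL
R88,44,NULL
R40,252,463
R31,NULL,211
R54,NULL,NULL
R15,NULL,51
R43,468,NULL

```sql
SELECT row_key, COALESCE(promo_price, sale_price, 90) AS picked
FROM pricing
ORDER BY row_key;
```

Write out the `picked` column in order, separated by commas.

row_key=R10: promo_price=NULL, sale_price=24 → 24
row_key=R15: promo_price=NULL, sale_price=51 → 51
row_key=R29: promo_price=NULL, sale_price=301 → 301
row_key=R31: promo_price=NULL, sale_price=211 → 211
row_key=R40: promo_price=252 → 252
row_key=R43: promo_price=468 → 468
row_key=R54: promo_price=NULL, sale_price=NULL, → literal 90 → 90
row_key=R57: promo_price=374 → 374
row_key=R79: promo_price=114 → 114
row_key=R83: promo_price=369 → 369
row_key=R88: promo_price=44 → 44

24, 51, 301, 211, 252, 468, 90, 374, 114, 369, 44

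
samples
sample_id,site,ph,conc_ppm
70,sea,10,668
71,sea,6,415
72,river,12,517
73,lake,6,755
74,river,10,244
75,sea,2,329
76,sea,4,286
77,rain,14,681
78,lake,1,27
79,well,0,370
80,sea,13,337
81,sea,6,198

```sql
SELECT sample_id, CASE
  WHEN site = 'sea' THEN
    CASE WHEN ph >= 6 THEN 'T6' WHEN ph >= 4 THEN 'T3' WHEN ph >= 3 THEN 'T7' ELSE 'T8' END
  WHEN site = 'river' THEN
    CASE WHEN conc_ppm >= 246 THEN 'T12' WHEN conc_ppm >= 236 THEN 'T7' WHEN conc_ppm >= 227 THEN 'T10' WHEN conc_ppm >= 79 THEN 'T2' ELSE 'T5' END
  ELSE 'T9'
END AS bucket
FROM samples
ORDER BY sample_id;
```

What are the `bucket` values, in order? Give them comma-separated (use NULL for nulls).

T6, T6, T12, T9, T7, T8, T3, T9, T9, T9, T6, T6

sample_id=70: site='sea' → inner[ph >= 6] → T6
sample_id=71: site='sea' → inner[ph >= 6] → T6
sample_id=72: site='river' → inner[conc_ppm >= 246] → T12
sample_id=73: site='lake' → outer ELSE → T9
sample_id=74: site='river' → inner[conc_ppm >= 236] → T7
sample_id=75: site='sea' → inner[ELSE] → T8
sample_id=76: site='sea' → inner[ph >= 4] → T3
sample_id=77: site='rain' → outer ELSE → T9
sample_id=78: site='lake' → outer ELSE → T9
sample_id=79: site='well' → outer ELSE → T9
sample_id=80: site='sea' → inner[ph >= 6] → T6
sample_id=81: site='sea' → inner[ph >= 6] → T6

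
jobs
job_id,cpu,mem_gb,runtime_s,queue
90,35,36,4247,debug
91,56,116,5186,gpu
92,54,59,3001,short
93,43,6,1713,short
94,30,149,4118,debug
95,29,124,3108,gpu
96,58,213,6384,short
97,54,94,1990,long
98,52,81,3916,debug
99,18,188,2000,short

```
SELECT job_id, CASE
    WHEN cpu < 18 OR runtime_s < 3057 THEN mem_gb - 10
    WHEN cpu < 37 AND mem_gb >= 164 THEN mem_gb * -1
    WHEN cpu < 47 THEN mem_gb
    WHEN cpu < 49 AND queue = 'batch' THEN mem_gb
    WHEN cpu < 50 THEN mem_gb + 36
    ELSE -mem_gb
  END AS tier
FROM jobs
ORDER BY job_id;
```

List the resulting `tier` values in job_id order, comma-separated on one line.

job_id=90: cpu < 47 → 36
job_id=91: ELSE → -116
job_id=92: cpu < 18 OR runtime_s < 3057 → 49
job_id=93: cpu < 18 OR runtime_s < 3057 → -4
job_id=94: cpu < 47 → 149
job_id=95: cpu < 47 → 124
job_id=96: ELSE → -213
job_id=97: cpu < 18 OR runtime_s < 3057 → 84
job_id=98: ELSE → -81
job_id=99: cpu < 18 OR runtime_s < 3057 → 178

36, -116, 49, -4, 149, 124, -213, 84, -81, 178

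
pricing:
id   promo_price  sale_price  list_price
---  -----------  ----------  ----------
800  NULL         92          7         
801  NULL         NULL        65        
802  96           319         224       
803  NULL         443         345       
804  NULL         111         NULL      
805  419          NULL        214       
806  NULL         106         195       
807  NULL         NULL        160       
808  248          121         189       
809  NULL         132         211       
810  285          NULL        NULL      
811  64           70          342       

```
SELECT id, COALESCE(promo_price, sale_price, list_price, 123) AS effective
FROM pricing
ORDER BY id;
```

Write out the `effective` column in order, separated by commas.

id=800: promo_price=NULL, sale_price=92 → 92
id=801: promo_price=NULL, sale_price=NULL, list_price=65 → 65
id=802: promo_price=96 → 96
id=803: promo_price=NULL, sale_price=443 → 443
id=804: promo_price=NULL, sale_price=111 → 111
id=805: promo_price=419 → 419
id=806: promo_price=NULL, sale_price=106 → 106
id=807: promo_price=NULL, sale_price=NULL, list_price=160 → 160
id=808: promo_price=248 → 248
id=809: promo_price=NULL, sale_price=132 → 132
id=810: promo_price=285 → 285
id=811: promo_price=64 → 64

92, 65, 96, 443, 111, 419, 106, 160, 248, 132, 285, 64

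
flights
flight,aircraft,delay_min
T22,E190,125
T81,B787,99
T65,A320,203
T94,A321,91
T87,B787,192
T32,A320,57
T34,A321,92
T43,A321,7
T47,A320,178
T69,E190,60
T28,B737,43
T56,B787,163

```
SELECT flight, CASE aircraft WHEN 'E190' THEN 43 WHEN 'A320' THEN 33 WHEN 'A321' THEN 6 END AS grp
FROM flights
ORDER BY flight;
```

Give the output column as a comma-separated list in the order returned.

flight=T22: aircraft='E190' → 43
flight=T28: (no match → NULL) → NULL
flight=T32: aircraft='A320' → 33
flight=T34: aircraft='A321' → 6
flight=T43: aircraft='A321' → 6
flight=T47: aircraft='A320' → 33
flight=T56: (no match → NULL) → NULL
flight=T65: aircraft='A320' → 33
flight=T69: aircraft='E190' → 43
flight=T81: (no match → NULL) → NULL
flight=T87: (no match → NULL) → NULL
flight=T94: aircraft='A321' → 6

43, NULL, 33, 6, 6, 33, NULL, 33, 43, NULL, NULL, 6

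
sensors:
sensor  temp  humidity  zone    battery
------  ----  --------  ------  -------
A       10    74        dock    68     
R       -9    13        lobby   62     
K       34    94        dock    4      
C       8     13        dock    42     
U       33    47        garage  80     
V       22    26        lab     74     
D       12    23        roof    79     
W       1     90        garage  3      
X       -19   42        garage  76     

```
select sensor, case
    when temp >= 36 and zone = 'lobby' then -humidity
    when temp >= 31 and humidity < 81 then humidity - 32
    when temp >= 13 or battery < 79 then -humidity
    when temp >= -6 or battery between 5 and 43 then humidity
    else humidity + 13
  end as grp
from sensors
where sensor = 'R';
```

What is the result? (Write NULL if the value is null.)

-13

sensor = R: temp=-9, humidity=13, zone=lobby, battery=62.
temp >= 36 and zone = 'lobby' → false
temp >= 31 and humidity < 81 → false
temp >= 13 or battery < 79 → true → -13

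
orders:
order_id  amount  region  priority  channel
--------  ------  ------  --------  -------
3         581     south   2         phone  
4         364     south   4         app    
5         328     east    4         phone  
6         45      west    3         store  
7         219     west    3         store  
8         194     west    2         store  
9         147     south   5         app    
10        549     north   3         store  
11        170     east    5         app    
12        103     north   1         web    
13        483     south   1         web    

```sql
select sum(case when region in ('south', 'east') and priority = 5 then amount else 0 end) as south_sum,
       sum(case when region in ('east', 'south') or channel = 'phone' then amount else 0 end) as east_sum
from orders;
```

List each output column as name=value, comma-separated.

[south_sum: region in ('south', 'east') and priority = 5]
order_id=3: ✗
order_id=4: ✗
order_id=5: ✗
order_id=6: ✗
order_id=7: ✗
order_id=8: ✗
order_id=9: ✓ → 147
order_id=10: ✗
order_id=11: ✓ → 170
order_id=12: ✗
order_id=13: ✗
south_sum = 147 + 170 = 317
—
[east_sum: region in ('east', 'south') or channel = 'phone']
order_id=3: ✓ → 581
order_id=4: ✓ → 364
order_id=5: ✓ → 328
order_id=6: ✗
order_id=7: ✗
order_id=8: ✗
order_id=9: ✓ → 147
order_id=10: ✗
order_id=11: ✓ → 170
order_id=12: ✗
order_id=13: ✓ → 483
east_sum = 581 + 364 + 328 + 147 + 170 + 483 = 2073

south_sum=317, east_sum=2073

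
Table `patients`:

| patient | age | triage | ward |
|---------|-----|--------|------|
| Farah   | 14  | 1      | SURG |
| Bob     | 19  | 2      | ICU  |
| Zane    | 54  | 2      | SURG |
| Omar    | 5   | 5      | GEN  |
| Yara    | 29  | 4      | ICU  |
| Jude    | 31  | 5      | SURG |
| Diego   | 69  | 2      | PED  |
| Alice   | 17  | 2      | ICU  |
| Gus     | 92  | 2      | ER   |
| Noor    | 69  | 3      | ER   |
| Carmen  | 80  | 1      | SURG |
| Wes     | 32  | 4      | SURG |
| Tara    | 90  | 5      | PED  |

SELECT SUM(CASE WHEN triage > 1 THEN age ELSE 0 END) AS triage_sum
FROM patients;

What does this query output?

patient=Farah: ✗
patient=Bob: ✓ → 19
patient=Zane: ✓ → 54
patient=Omar: ✓ → 5
patient=Yara: ✓ → 29
patient=Jude: ✓ → 31
patient=Diego: ✓ → 69
patient=Alice: ✓ → 17
patient=Gus: ✓ → 92
patient=Noor: ✓ → 69
patient=Carmen: ✗
patient=Wes: ✓ → 32
patient=Tara: ✓ → 90
triage_sum = 19 + 54 + 5 + 29 + 31 + 69 + 17 + 92 + 69 + 32 + 90 = 507

507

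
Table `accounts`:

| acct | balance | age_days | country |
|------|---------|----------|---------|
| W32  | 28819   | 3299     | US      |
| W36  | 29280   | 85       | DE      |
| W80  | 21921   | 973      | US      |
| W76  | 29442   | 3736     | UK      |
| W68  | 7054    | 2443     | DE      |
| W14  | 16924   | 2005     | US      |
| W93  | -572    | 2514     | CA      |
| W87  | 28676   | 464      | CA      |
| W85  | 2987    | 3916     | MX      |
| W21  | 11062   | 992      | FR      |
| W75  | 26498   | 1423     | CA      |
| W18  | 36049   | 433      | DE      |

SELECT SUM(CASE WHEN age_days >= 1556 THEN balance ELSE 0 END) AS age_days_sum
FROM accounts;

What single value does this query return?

acct=W32: ✓ → 28819
acct=W36: ✗
acct=W80: ✗
acct=W76: ✓ → 29442
acct=W68: ✓ → 7054
acct=W14: ✓ → 16924
acct=W93: ✓ → -572
acct=W87: ✗
acct=W85: ✓ → 2987
acct=W21: ✗
acct=W75: ✗
acct=W18: ✗
age_days_sum = 28819 + 29442 + 7054 + 16924 + -572 + 2987 = 84654

84654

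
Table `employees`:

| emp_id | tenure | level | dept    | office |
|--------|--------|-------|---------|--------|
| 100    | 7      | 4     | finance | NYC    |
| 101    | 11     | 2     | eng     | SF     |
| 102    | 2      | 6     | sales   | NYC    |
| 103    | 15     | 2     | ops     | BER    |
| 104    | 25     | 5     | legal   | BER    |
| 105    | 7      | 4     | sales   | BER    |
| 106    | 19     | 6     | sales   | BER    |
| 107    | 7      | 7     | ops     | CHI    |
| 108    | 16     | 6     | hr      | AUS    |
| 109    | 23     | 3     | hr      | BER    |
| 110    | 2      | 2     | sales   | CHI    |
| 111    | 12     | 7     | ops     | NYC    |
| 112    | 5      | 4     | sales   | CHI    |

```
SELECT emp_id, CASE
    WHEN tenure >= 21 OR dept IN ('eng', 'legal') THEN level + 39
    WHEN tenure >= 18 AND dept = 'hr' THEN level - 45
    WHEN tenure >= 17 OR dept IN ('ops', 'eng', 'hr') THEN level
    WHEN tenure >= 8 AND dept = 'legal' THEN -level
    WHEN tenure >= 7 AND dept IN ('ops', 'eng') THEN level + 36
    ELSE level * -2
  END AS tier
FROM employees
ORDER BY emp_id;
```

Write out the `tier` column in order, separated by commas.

emp_id=100: ELSE → -8
emp_id=101: tenure >= 21 OR dept IN ('eng', 'legal') → 41
emp_id=102: ELSE → -12
emp_id=103: tenure >= 17 OR dept IN ('ops', 'eng', 'hr') → 2
emp_id=104: tenure >= 21 OR dept IN ('eng', 'legal') → 44
emp_id=105: ELSE → -8
emp_id=106: tenure >= 17 OR dept IN ('ops', 'eng', 'hr') → 6
emp_id=107: tenure >= 17 OR dept IN ('ops', 'eng', 'hr') → 7
emp_id=108: tenure >= 17 OR dept IN ('ops', 'eng', 'hr') → 6
emp_id=109: tenure >= 21 OR dept IN ('eng', 'legal') → 42
emp_id=110: ELSE → -4
emp_id=111: tenure >= 17 OR dept IN ('ops', 'eng', 'hr') → 7
emp_id=112: ELSE → -8

-8, 41, -12, 2, 44, -8, 6, 7, 6, 42, -4, 7, -8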